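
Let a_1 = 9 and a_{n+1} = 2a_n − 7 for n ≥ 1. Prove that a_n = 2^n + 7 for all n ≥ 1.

Base case: a_1 = 9, and 2^1 + 7 = 2 + 7 = 9.
Assume a_m = 2^m + 7 for some m ≥ 1.
Then a_{m+1} = 2a_m − 7 = 2·(2^m + 7) − 7 = 2^{m+1} + 14 − 7 = 2^{m+1} + 7.
By induction, a_n = 2^n + 7 for all n ≥ 1.

a_n = 2^n + 7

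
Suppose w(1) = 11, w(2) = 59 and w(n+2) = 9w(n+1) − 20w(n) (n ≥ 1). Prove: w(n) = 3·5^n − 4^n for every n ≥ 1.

Base cases: w(1) = 11 and 3·5^1 − 4^1 = 11; w(2) = 59 and 3·5^2 − 4^2 = 59.
Assume w(j) = 3·5^j − 4^j for all 1 ≤ j ≤ m, where m ≥ 2.
Then w(m+1) = 9w(m) − 20w(m−1) = 9·(3·5^m − 4^m) − 20·(3·5^{m−1} − 4^{m−1}) = 3·(9·5 − 20)5^{m−1} − (9·4 − 20)4^{m−1} = 75·5^{m−1} − 16·4^{m−1} = 3·5^{m+1} − 4^{m+1}.
By strong induction, w(n) = 3·5^n − 4^n for all n ≥ 1.

w(n) = 3·5^n − 4^n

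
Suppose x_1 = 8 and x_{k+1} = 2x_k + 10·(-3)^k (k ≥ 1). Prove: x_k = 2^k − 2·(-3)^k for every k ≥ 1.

Base case: x_1 = 8, and 2^1 − 2·(-3)^1 = 2 + 6 = 8.
Assume x_j = 2^j − 2·(-3)^j for some j ≥ 1.
Then x_{j+1} = 2x_j + 10·(-3)^j = 2·(2^j − 2·(-3)^j) + 10·(-3)^j = 2^{j+1} − 4·(-3)^j + 10·(-3)^j = 2^{j+1} + 6·(-3)^j = 2^{j+1} − 2·(-3)^{j+1}.
By induction, x_k = 2^k − 2·(-3)^k for all k ≥ 1.

x_k = 2^k − 2·(-3)^k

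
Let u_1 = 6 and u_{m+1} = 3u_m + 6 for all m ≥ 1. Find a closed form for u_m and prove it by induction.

Claim: u_m = 3^{m+1} − 3.

Base case: u_1 = 6, and 3^{1+1} − 3 = 9 − 3 = 6.
Assume u_r = 3^{r+1} − 3 for some r ≥ 1.
Then u_{r+1} = 3u_r + 6 = 3·(3^{r+1} − 3) + 6 = 3^{r+2} − 9 + 6 = 3^{r+2} − 3.
So the formula holds for r+1, and by induction u_m = 3^{m+1} − 3 for all m ≥ 1.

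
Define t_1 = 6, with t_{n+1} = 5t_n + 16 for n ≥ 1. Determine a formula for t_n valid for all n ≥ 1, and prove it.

Claim: t_n = 2·5^n − 4.

Base case: t_1 = 6, and 2·5^1 − 4 = 10 − 4 = 6.
Assume t_m = 2·5^m − 4 for some m ≥ 1.
Then t_{m+1} = 5t_m + 16 = 5·(2·5^m − 4) + 16 = 10·5^m − 20 + 16 = 2·5^{m+1} − 4.
This completes the inductive step, so t_n = 2·5^n − 4 for all n ≥ 1.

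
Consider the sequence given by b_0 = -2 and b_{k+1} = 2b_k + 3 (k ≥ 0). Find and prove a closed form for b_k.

Claim: b_k = 2^k − 3.

Base case: b_0 = -2, and 2^0 − 3 = 1 − 3 = -2.
Assume b_j = 2^j − 3 for some j ≥ 0.
Then b_{j+1} = 2b_j + 3 = 2·(2^j − 3) + 3 = 2^{j+1} − 6 + 3 = 2^{j+1} − 3.
So the formula holds for j+1, and by induction b_k = 2^k − 3 for all k ≥ 0.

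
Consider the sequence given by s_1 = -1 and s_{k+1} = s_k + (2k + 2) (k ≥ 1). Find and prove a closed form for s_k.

Claim: s_k = k^2 + k − 3.

Base case: s_1 = -1, and 1^2 + 1 − 3 = -1.
Assume s_m = m^2 + m − 3.
Then s_{m+1} = s_m + (2m + 2) = (m^2 + m − 3) + (2m + 2) = m^2 + 3m − 1,
and (m+1)^2 + (m+1) − 3 = m^2 + 3m − 1.
Hence s_k = k^2 + k − 3 for every k ≥ 1, by induction.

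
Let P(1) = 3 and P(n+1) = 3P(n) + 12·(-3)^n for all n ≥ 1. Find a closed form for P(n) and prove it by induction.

Claim: P(n) = -3^n − 2·(-3)^n.

Base case: P(1) = 3, and -3^1 − 2·(-3)^1 = -3 + 6 = 3.
Assume P(r) = -3^r − 2·(-3)^r for some r ≥ 1.
Then P(r+1) = 3P(r) + 12·(-3)^r = 3·(-3^r − 2·(-3)^r) + 12·(-3)^r = -3^{r+1} − 6·(-3)^r + 12·(-3)^r = -3^{r+1} + 6·(-3)^r = -3^{r+1} − 2·(-3)^{r+1}.
By induction, P(n) = -3^n − 2·(-3)^n for all n ≥ 1.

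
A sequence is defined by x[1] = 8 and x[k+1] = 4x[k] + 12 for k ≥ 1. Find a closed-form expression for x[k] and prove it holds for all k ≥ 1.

Claim: x[k] = 3·4^k − 4.

Base case: x[1] = 8, and 3·4^1 − 4 = 12 − 4 = 8.
Assume x[r] = 3·4^r − 4 for some r ≥ 1.
Then x[r+1] = 4x[r] + 12 = 4·(3·4^r − 4) + 12 = 12·4^r − 16 + 12 = 3·4^{r+1} − 4.
Hence x[k] = 3·4^k − 4 for every k ≥ 1, by induction.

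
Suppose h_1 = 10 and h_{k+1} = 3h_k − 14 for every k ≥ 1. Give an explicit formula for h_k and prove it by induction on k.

Claim: h_k = 3^k + 7.

Base case: h_1 = 10, and 3^1 + 7 = 3 + 7 = 10.
Assume h_j = 3^j + 7 for some j ≥ 1.
Then h_{j+1} = 3h_j − 14 = 3·(3^j + 7) − 14 = 3^{j+1} + 21 − 14 = 3^{j+1} + 7.
This completes the inductive step, so h_k = 3^k + 7 for all k ≥ 1.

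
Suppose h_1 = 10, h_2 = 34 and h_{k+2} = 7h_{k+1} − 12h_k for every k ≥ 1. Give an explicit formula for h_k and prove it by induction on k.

Claim: h_k = 4^k + 2·3^k.

Base cases: h_1 = 10 and 4^1 + 2·3^1 = 10; h_2 = 34 and 4^2 + 2·3^2 = 34.
Assume h_j = 4^j + 2·3^j for all 1 ≤ j ≤ m, where m ≥ 2.
Then h_{m+1} = 7h_m − 12h_{m−1} = 7·(4^m + 2·3^m) − 12·(4^{m−1} + 2·3^{m−1}) = (7·4 − 12)4^{m−1} + 2·(7·3 − 12)3^{m−1} = 16·4^{m−1} + 18·3^{m−1} = 4^{m+1} + 2·3^{m+1}.
So the formula holds for m+1, and by strong induction h_k = 4^k + 2·3^k for all k ≥ 1.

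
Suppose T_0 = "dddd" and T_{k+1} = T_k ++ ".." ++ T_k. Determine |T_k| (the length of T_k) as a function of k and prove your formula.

Claim: |T_k| = 6·2^k − 2.

Base case: |T_0| = 4, and 6·2^0 − 2 = 4.
Assume |T_j| = 6·2^j − 2.
Then |T_{j+1}| = |T_j| + 2 + |T_j| = 2|T_j| + 2 = 2(6·2^j − 2) + 2 = 6·2^{j+1} − 4 + 2 = 6·2^{j+1} − 2.
So the formula holds for j+1, and by induction |T_k| = 6·2^k − 2 for all k ≥ 0.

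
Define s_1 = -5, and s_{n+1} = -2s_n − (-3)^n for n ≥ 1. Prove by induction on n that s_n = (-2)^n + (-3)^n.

Base case: s_1 = -5, and (-2)^1 + (-3)^1 = -2 − 3 = -5.
Assume s_j = (-2)^j + (-3)^j for some j ≥ 1.
Then s_{j+1} = -2s_j − (-3)^j = -2·((-2)^j + (-3)^j) − (-3)^j = (-2)^{j+1} − 2·(-3)^j − (-3)^j = (-2)^{j+1} − 3·(-3)^j = (-2)^{j+1} + (-3)^{j+1}.
Hence s_n = (-2)^n + (-3)^n for every n ≥ 1, by induction.

s_n = (-2)^n + (-3)^n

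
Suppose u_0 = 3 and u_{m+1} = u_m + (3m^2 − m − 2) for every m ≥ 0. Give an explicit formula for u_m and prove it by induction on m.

Claim: u_m = m^3 − 2m^2 − m + 3.

Base case: u_0 = 3, and 0^3 − 2·0^2 − 0 + 3 = 3.
Assume u_k = k^3 − 2k^2 − k + 3.
Then u_{k+1} = u_k + (3k^2 − k − 2) = (k^3 − 2k^2 − k + 3) + (3k^2 − k − 2) = k^3 + k^2 − 2k + 1,
and (k+1)^3 − 2·(k+1)^2 − (k+1) + 3 = k^3 + k^2 − 2k + 1.
Hence u_m = m^3 − 2m^2 − m + 3 for every m ≥ 0, by induction.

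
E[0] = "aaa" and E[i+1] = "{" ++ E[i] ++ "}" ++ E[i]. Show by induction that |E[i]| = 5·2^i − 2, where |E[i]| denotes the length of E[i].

Base case: |E[0]| = 3, and 5·2^0 − 2 = 3.
Assume |E[r]| = 5·2^r − 2.
Then |E[r+1]| = 1 + |E[r]| + 1 + |E[r]| = 2|E[r]| + 2 = 2(5·2^r − 2) + 2 = 5·2^{r+1} − 4 + 2 = 5·2^{r+1} − 2.
This completes the inductive step, so |E[i]| = 5·2^i − 2 for all i ≥ 0.

|E[i]| = 5·2^i − 2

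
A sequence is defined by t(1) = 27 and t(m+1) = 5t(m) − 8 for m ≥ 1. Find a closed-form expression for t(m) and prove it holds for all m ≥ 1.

Claim: t(m) = 5^{m+1} + 2.

Base case: t(1) = 27, and 5^{1+1} + 2 = 25 + 2 = 27.
Assume t(k) = 5^{k+1} + 2 for some k ≥ 1.
Then t(k+1) = 5t(k) − 8 = 5·(5^{k+1} + 2) − 8 = 5^{k+2} + 10 − 8 = 5^{k+2} + 2.
So the formula holds for k+1, and by induction t(m) = 5^{m+1} + 2 for all m ≥ 1.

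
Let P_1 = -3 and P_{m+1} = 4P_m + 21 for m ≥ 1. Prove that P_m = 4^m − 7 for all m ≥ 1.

Base case: P_1 = -3, and 4^1 − 7 = 4 − 7 = -3.
Assume P_k = 4^k − 7 for some k ≥ 1.
Then P_{k+1} = 4P_k + 21 = 4·(4^k − 7) + 21 = 4^{k+1} − 28 + 21 = 4^{k+1} − 7.
Hence P_m = 4^m − 7 for every m ≥ 1, by induction.

P_m = 4^m − 7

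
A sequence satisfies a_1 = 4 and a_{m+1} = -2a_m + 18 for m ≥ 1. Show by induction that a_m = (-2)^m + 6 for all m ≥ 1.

Base case: a_1 = 4, and (-2)^1 + 6 = -2 + 6 = 4.
Assume a_j = (-2)^j + 6 for some j ≥ 1.
Then a_{j+1} = -2a_j + 18 = -2·((-2)^j + 6) + 18 = -2·(-2)^j − 12 + 18 = (-2)^{j+1} + 6.
So the formula holds for j+1, and by induction a_m = (-2)^m + 6 for all m ≥ 1.

a_m = (-2)^m + 6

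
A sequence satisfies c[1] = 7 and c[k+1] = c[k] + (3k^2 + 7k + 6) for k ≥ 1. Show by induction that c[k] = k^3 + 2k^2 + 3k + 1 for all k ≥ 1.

Base case: c[1] = 7, and 1^3 + 2·1^2 + 3·1 + 1 = 7.
Assume c[r] = r^3 + 2r^2 + 3r + 1.
Then c[r+1] = c[r] + (3r^2 + 7r + 6) = (r^3 + 2r^2 + 3r + 1) + (3r^2 + 7r + 6) = r^3 + 5r^2 + 10r + 7,
and (r+1)^3 + 2·(r+1)^2 + 3·(r+1) + 1 = r^3 + 5r^2 + 10r + 7.
This completes the inductive step, so c[k] = k^3 + 2k^2 + 3k + 1 for all k ≥ 1.

c[k] = k^3 + 2k^2 + 3k + 1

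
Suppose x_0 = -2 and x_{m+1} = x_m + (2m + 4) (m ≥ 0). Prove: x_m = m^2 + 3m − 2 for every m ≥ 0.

Base case: x_0 = -2, and 0^2 + 3·0 − 2 = -2.
Assume x_r = r^2 + 3r − 2.
Then x_{r+1} = x_r + (2r + 4) = (r^2 + 3r − 2) + (2r + 4) = r^2 + 5r + 2,
and (r+1)^2 + 3·(r+1) − 2 = r^2 + 5r + 2.
This completes the inductive step, so x_m = m^2 + 3m − 2 for all m ≥ 0.

x_m = m^2 + 3m − 2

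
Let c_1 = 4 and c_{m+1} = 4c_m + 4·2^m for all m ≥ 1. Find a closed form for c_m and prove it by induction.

Claim: c_m = 2·4^m − 2·2^m.

Base case: c_1 = 4, and 2·4^1 − 2·2^1 = 8 − 4 = 4.
Assume c_r = 2·4^r − 2·2^r for some r ≥ 1.
Then c_{r+1} = 4c_r + 4·2^r = 4·(2·4^r − 2·2^r) + 4·2^r = 2·4^{r+1} − 8·2^r + 4·2^r = 2·4^{r+1} − 4·2^r = 2·4^{r+1} − 2·2^{r+1}.
Hence c_m = 2·4^m − 2·2^m for every m ≥ 1, by induction.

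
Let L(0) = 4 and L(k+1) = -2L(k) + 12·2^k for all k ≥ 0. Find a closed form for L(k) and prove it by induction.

Claim: L(k) = (-2)^k + 3·2^k.

Base case: L(0) = 4, and (-2)^0 + 3·2^0 = 1 + 3 = 4.
Assume L(m) = (-2)^m + 3·2^m for some m ≥ 0.
Then L(m+1) = -2L(m) + 12·2^m = -2·((-2)^m + 3·2^m) + 12·2^m = (-2)^{m+1} − 6·2^m + 12·2^m = (-2)^{m+1} + 6·2^m = (-2)^{m+1} + 3·2^{m+1}.
By induction, L(k) = (-2)^k + 3·2^k for all k ≥ 0.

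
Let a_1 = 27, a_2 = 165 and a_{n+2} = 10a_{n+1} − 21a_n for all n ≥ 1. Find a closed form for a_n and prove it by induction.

Claim: a_n = 3·7^n + 2·3^n.

Base cases: a_1 = 27 and 3·7^1 + 2·3^1 = 27; a_2 = 165 and 3·7^2 + 2·3^2 = 165.
Assume a_j = 3·7^j + 2·3^j for all 1 ≤ j ≤ r, where r ≥ 2.
Then a_{r+1} = 10a_r − 21a_{r−1} = 10·(3·7^r + 2·3^r) − 21·(3·7^{r−1} + 2·3^{r−1}) = 3·(10·7 − 21)7^{r−1} + 2·(10·3 − 21)3^{r−1} = 147·7^{r−1} + 18·3^{r−1} = 3·7^{r+1} + 2·3^{r+1}.
Hence a_n = 3·7^n + 2·3^n for every n ≥ 1, by strong induction.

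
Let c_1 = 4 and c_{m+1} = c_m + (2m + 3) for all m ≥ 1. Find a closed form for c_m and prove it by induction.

Claim: c_m = m^2 + 2m + 1.

Base case: c_1 = 4, and 1^2 + 2·1 + 1 = 4.
Assume c_k = k^2 + 2k + 1.
Then c_{k+1} = c_k + (2k + 3) = (k^2 + 2k + 1) + (2k + 3) = k^2 + 4k + 4,
and (k+1)^2 + 2·(k+1) + 1 = k^2 + 4k + 4.
This completes the inductive step, so c_m = m^2 + 2m + 1 for all m ≥ 1.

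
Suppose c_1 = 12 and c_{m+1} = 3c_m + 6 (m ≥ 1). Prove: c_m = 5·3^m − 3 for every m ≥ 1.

Base case: c_1 = 12, and 5·3^1 − 3 = 15 − 3 = 12.
Assume c_j = 5·3^j − 3 for some j ≥ 1.
Then c_{j+1} = 3c_j + 6 = 3·(5·3^j − 3) + 6 = 15·3^j − 9 + 6 = 5·3^{j+1} − 3.
Hence c_m = 5·3^m − 3 for every m ≥ 1, by induction.

c_m = 5·3^m − 3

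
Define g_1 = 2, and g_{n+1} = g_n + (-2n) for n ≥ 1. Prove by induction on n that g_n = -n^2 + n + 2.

Base case: g_1 = 2, and -1^2 + 1 + 2 = 2.
Assume g_k = -k^2 + k + 2.
Then g_{k+1} = g_k + (-2k) = (-k^2 + k + 2) + (-2k) = -k^2 − k + 2,
and -(k+1)^2 + (k+1) + 2 = -k^2 − k + 2.
Hence g_n = -n^2 + n + 2 for every n ≥ 1, by induction.

g_n = -n^2 + n + 2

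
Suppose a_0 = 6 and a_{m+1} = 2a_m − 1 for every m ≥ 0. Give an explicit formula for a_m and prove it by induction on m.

Claim: a_m = 5·2^m + 1.

Base case: a_0 = 6, and 5·2^0 + 1 = 5 + 1 = 6.
Assume a_j = 5·2^j + 1 for some j ≥ 0.
Then a_{j+1} = 2a_j − 1 = 2·(5·2^j + 1) − 1 = 10·2^j + 2 − 1 = 5·2^{j+1} + 1.
So the formula holds for j+1, and by induction a_m = 5·2^m + 1 for all m ≥ 0.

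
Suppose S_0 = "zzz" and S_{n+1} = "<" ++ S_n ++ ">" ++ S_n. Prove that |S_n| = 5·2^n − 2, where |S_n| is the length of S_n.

Base case: |S_0| = 3, and 5·2^0 − 2 = 3.
Assume |S_m| = 5·2^m − 2.
Then |S_{m+1}| = 1 + |S_m| + 1 + |S_m| = 2|S_m| + 2 = 2(5·2^m − 2) + 2 = 5·2^{m+1} − 4 + 2 = 5·2^{m+1} − 2.
So the formula holds for m+1, and by induction |S_n| = 5·2^n − 2 for all n ≥ 0.

|S_n| = 5·2^n − 2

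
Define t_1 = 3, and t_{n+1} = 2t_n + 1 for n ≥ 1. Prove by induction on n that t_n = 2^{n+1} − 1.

Base case: t_1 = 3, and 2^{1+1} − 1 = 4 − 1 = 3.
Assume t_r = 2^{r+1} − 1 for some r ≥ 1.
Then t_{r+1} = 2t_r + 1 = 2·(2^{r+1} − 1) + 1 = 2^{r+2} − 2 + 1 = 2^{r+2} − 1.
This completes the inductive step, so t_n = 2^{n+1} − 1 for all n ≥ 1.

t_n = 2^{n+1} − 1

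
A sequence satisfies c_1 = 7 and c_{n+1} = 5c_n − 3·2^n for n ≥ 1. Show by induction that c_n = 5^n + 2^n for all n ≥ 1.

Base case: c_1 = 7, and 5^1 + 2^1 = 5 + 2 = 7.
Assume c_j = 5^j + 2^j for some j ≥ 1.
Then c_{j+1} = 5c_j − 3·2^j = 5·(5^j + 2^j) − 3·2^j = 5^{j+1} + 5·2^j − 3·2^j = 5^{j+1} + 2·2^j = 5^{j+1} + 2^{j+1}.
Hence c_n = 5^n + 2^n for every n ≥ 1, by induction.

c_n = 5^n + 2^n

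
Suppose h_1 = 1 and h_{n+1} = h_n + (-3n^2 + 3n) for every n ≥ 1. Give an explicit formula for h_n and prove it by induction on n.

Claim: h_n = -n^3 + 3n^2 − 2n + 1.

Base case: h_1 = 1, and -1^3 + 3·1^2 − 2·1 + 1 = 1.
Assume h_r = -r^3 + 3r^2 − 2r + 1.
Then h_{r+1} = h_r + (-3r^2 + 3r) = (-r^3 + 3r^2 − 2r + 1) + (-3r^2 + 3r) = -r^3 + r + 1,
and -(r+1)^3 + 3·(r+1)^2 − 2·(r+1) + 1 = -r^3 + r + 1.
This completes the inductive step, so h_n = -n^3 + 3n^2 − 2n + 1 for all n ≥ 1.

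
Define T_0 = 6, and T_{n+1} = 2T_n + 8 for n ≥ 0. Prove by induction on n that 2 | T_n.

Base case: T_0 = 6 = 2·3, so 2 | T_0.
Assume 2 | T_k, so T_k = 2t for some integer t.
Then T_{k+1} = 2T_k + 8 = 2·(2t) + 8 = 2(2t + 4), so 2 | T_{k+1}.
Hence 2 | T_n for every n ≥ 0, by induction.

2 | T_n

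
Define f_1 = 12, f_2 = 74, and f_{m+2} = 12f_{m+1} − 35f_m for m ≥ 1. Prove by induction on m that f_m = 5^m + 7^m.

Base cases: f_1 = 12 and 5^1 + 7^1 = 12; f_2 = 74 and 5^2 + 7^2 = 74.
Assume f_i = 5^i + 7^i for all 1 ≤ i ≤ j, where j ≥ 2.
Then f_{j+1} = 12f_j − 35f_{j−1} = 12·(5^j + 7^j) − 35·(5^{j−1} + 7^{j−1}) = (12·5 − 35)5^{j−1} + (12·7 − 35)7^{j−1} = 25·5^{j−1} + 49·7^{j−1} = 5^{j+1} + 7^{j+1}.
So the formula holds for j+1, and by strong induction f_m = 5^m + 7^m for all m ≥ 1.

f_m = 5^m + 7^m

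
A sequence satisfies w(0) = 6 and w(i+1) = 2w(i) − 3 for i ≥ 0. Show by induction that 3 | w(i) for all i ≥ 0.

Base case: w(0) = 6 = 3·2, so 3 | w(0).
Assume 3 | w(k), so w(k) = 3t for some integer t.
Then w(k+1) = 2w(k) − 3 = 2·(3t) − 3 = 3(2t − 1), so 3 | w(k+1).
Hence 3 | w(i) for every i ≥ 0, by induction.

3 | w(i)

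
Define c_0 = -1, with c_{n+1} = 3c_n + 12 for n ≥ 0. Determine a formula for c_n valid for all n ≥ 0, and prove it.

Claim: c_n = 5·3^n − 6.

Base case: c_0 = -1, and 5·3^0 − 6 = 5 − 6 = -1.
Assume c_j = 5·3^j − 6 for some j ≥ 0.
Then c_{j+1} = 3c_j + 12 = 3·(5·3^j − 6) + 12 = 15·3^j − 18 + 12 = 5·3^{j+1} − 6.
Hence c_n = 5·3^n − 6 for every n ≥ 0, by induction.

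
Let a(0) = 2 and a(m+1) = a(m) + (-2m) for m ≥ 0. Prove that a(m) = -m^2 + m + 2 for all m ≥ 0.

Base case: a(0) = 2, and -0^2 + 0 + 2 = 2.
Assume a(k) = -k^2 + k + 2.
Then a(k+1) = a(k) + (-2k) = (-k^2 + k + 2) + (-2k) = -k^2 − k + 2,
and -(k+1)^2 + (k+1) + 2 = -k^2 − k + 2.
This completes the inductive step, so a(m) = -m^2 + m + 2 for all m ≥ 0.

a(m) = -m^2 + m + 2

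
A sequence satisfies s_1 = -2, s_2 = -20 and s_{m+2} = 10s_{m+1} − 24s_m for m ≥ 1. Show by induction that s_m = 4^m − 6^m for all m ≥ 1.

Base cases: s_1 = -2 and 4^1 − 6^1 = -2; s_2 = -20 and 4^2 − 6^2 = -20.
Assume s_j = 4^j − 6^j for all 1 ≤ j ≤ r, where r ≥ 2.
Then s_{r+1} = 10s_r − 24s_{r−1} = 10·(4^r − 6^r) − 24·(4^{r−1} − 6^{r−1}) = (10·4 − 24)4^{r−1} − (10·6 − 24)6^{r−1} = 16·4^{r−1} − 36·6^{r−1} = 4^{r+1} − 6^{r+1}.
By strong induction, s_m = 4^m − 6^m for all m ≥ 1.

s_m = 4^m − 6^m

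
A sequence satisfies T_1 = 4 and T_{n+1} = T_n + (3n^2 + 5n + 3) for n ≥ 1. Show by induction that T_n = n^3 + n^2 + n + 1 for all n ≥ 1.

Base case: T_1 = 4, and 1^3 + 1^2 + 1 + 1 = 4.
Assume T_r = r^3 + r^2 + r + 1.
Then T_{r+1} = T_r + (3r^2 + 5r + 3) = (r^3 + r^2 + r + 1) + (3r^2 + 5r + 3) = r^3 + 4r^2 + 6r + 4,
and (r+1)^3 + (r+1)^2 + (r+1) + 1 = r^3 + 4r^2 + 6r + 4.
Hence T_n = n^3 + n^2 + n + 1 for every n ≥ 1, by induction.

T_n = n^3 + n^2 + n + 1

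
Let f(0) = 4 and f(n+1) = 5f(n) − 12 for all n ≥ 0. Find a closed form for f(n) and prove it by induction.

Claim: f(n) = 5^n + 3.

Base case: f(0) = 4, and 5^0 + 3 = 1 + 3 = 4.
Assume f(k) = 5^k + 3 for some k ≥ 0.
Then f(k+1) = 5f(k) − 12 = 5·(5^k + 3) − 12 = 5^{k+1} + 15 − 12 = 5^{k+1} + 3.
So the formula holds for k+1, and by induction f(n) = 5^n + 3 for all n ≥ 0.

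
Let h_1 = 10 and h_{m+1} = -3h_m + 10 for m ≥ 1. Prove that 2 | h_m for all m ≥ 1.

Base case: h_1 = 10 = 2·5, so 2 | h_1.
Assume 2 | h_r, so h_r = 2t for some integer t.
Then h_{r+1} = -3h_r + 10 = -3·(2t) + 10 = 2(-3t + 5), so 2 | h_{r+1}.
Hence 2 | h_m for every m ≥ 1, by induction.

2 | h_m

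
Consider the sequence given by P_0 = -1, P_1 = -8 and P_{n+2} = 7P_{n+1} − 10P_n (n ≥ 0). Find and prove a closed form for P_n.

Claim: P_n = 2^n − 2·5^n.

Base cases: P_0 = -1 and 2^0 − 2·5^0 = -1; P_1 = -8 and 2^1 − 2·5^1 = -8.
Assume P_i = 2^i − 2·5^i for all 0 ≤ i ≤ j, where j ≥ 1.
Then P_{j+1} = 7P_j − 10P_{j−1} = 7·(2^j − 2·5^j) − 10·(2^{j−1} − 2·5^{j−1}) = (7·2 − 10)2^{j−1} − 2·(7·5 − 10)5^{j−1} = 4·2^{j−1} − 50·5^{j−1} = 2^{j+1} − 2·5^{j+1}.
This completes the inductive step, so P_n = 2^n − 2·5^n for all n ≥ 0.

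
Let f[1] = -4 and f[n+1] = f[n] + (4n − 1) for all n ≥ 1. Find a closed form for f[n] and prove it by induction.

Claim: f[n] = 2n^2 − 3n − 3.

Base case: f[1] = -4, and 2·1^2 − 3·1 − 3 = -4.
Assume f[m] = 2m^2 − 3m − 3.
Then f[m+1] = f[m] + (4m − 1) = (2m^2 − 3m − 3) + (4m − 1) = 2m^2 + m − 4,
and 2·(m+1)^2 − 3·(m+1) − 3 = 2m^2 + m − 4.
This completes the inductive step, so f[n] = 2n^2 − 3n − 3 for all n ≥ 1.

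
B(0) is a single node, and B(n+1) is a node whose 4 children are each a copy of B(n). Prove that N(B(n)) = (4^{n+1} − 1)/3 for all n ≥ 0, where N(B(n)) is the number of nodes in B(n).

Base case: N(B(0)) = 1, and (4^{0+1} − 1)/3 = 1.
Assume N(B(j)) = (4^{j+1} − 1)/3.
Then N(B(j+1)) = 1 + 4N(B(j)) = 1 + 4·(4^{j+1} − 1)/3 = 1 + (4^{j+2} − 4)/3 = (3 + 4^{j+2} − 4)/3 = (4^{j+2} − 1)/3.
This completes the inductive step, so N(B(n)) = (4^{n+1} − 1)/3 for all n ≥ 0.

N(B(n)) = (4^{n+1} − 1)/3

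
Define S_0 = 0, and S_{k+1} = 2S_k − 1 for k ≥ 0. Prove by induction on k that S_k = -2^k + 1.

Base case: S_0 = 0, and -2^0 + 1 = -1 + 1 = 0.
Assume S_r = -2^r + 1 for some r ≥ 0.
Then S_{r+1} = 2S_r − 1 = 2·(-2^r + 1) − 1 = -2^{r+1} + 2 − 1 = -2^{r+1} + 1.
By induction, S_k = -2^k + 1 for all k ≥ 0.

S_k = -2^k + 1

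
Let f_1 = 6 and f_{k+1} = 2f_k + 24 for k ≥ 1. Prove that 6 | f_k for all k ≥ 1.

Base case: f_1 = 6 = 6·1, so 6 | f_1.
Assume 6 | f_r, so f_r = 6t for some integer t.
Then f_{r+1} = 2f_r + 24 = 2·(6t) + 24 = 6(2t + 4), so 6 | f_{r+1}.
So the property holds for r+1, and by induction 6 | f_k for all k ≥ 1.

6 | f_k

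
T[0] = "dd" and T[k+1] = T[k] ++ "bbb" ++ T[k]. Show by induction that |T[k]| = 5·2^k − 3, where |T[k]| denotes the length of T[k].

Base case: |T[0]| = 2, and 5·2^0 − 3 = 2.
Assume |T[r]| = 5·2^r − 3.
Then |T[r+1]| = |T[r]| + 3 + |T[r]| = 2|T[r]| + 3 = 2(5·2^r − 3) + 3 = 5·2^{r+1} − 6 + 3 = 5·2^{r+1} − 3.
By induction, |T[k]| = 5·2^k − 3 for all k ≥ 0.

|T[k]| = 5·2^k − 3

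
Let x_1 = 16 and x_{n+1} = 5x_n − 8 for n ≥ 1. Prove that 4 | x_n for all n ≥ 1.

Base case: x_1 = 16 = 4·4, so 4 | x_1.
Assume 4 | x_k, so x_k = 4t for some integer t.
Then x_{k+1} = 5x_k − 8 = 5·(4t) − 8 = 4(5t − 2), so 4 | x_{k+1}.
So the property holds for k+1, and by induction 4 | x_n for all n ≥ 1.

4 | x_n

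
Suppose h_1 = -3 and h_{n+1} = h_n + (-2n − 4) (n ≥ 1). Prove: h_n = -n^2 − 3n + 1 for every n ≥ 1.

Base case: h_1 = -3, and -1^2 − 3·1 + 1 = -3.
Assume h_r = -r^2 − 3r + 1.
Then h_{r+1} = h_r + (-2r − 4) = (-r^2 − 3r + 1) + (-2r − 4) = -r^2 − 5r − 3,
and -(r+1)^2 − 3·(r+1) + 1 = -r^2 − 5r − 3.
Hence h_n = -n^2 − 3n + 1 for every n ≥ 1, by induction.

h_n = -n^2 − 3n + 1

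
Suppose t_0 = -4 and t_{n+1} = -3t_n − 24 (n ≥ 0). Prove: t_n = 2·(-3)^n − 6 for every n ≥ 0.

Base case: t_0 = -4, and 2·(-3)^0 − 6 = 2 − 6 = -4.
Assume t_r = 2·(-3)^r − 6 for some r ≥ 0.
Then t_{r+1} = -3t_r − 24 = -3·(2·(-3)^r − 6) − 24 = -6·(-3)^r + 18 − 24 = 2·(-3)^{r+1} − 6.
This completes the inductive step, so t_n = 2·(-3)^n − 6 for all n ≥ 0.

t_n = 2·(-3)^n − 6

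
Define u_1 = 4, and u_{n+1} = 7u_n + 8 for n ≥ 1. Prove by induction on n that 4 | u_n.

Base case: u_1 = 4 = 4·1, so 4 | u_1.
Assume 4 | u_r, so u_r = 4t for some integer t.
Then u_{r+1} = 7u_r + 8 = 7·(4t) + 8 = 4(7t + 2), so 4 | u_{r+1}.
By induction, 4 | u_n for all n ≥ 1.

4 | u_n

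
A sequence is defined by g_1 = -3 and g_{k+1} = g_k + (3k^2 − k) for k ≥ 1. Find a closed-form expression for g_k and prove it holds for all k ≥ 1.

Claim: g_k = k^3 − 2k^2 + k − 3.

Base case: g_1 = -3, and 1^3 − 2·1^2 + 1 − 3 = -3.
Assume g_r = r^3 − 2r^2 + r − 3.
Then g_{r+1} = g_r + (3r^2 − r) = (r^3 − 2r^2 + r − 3) + (3r^2 − r) = r^3 + r^2 − 3,
and (r+1)^3 − 2·(r+1)^2 + (r+1) − 3 = r^3 + r^2 − 3.
By induction, g_k = k^3 − 2k^2 + k − 3 for all k ≥ 1.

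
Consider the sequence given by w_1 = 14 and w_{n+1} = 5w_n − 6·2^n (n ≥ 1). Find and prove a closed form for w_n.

Claim: w_n = 2·5^n + 2·2^n.

Base case: w_1 = 14, and 2·5^1 + 2·2^1 = 10 + 4 = 14.
Assume w_r = 2·5^r + 2·2^r for some r ≥ 1.
Then w_{r+1} = 5w_r − 6·2^r = 5·(2·5^r + 2·2^r) − 6·2^r = 2·5^{r+1} + 10·2^r − 6·2^r = 2·5^{r+1} + 4·2^r = 2·5^{r+1} + 2·2^{r+1}.
Hence w_n = 2·5^n + 2·2^n for every n ≥ 1, by induction.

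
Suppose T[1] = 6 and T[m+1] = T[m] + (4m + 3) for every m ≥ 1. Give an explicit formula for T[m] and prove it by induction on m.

Claim: T[m] = 2m^2 + m + 3.

Base case: T[1] = 6, and 2·1^2 + 1 + 3 = 6.
Assume T[r] = 2r^2 + r + 3.
Then T[r+1] = T[r] + (4r + 3) = (2r^2 + r + 3) + (4r + 3) = 2r^2 + 5r + 6,
and 2·(r+1)^2 + (r+1) + 3 = 2r^2 + 5r + 6.
By induction, T[m] = 2m^2 + m + 3 for all m ≥ 1.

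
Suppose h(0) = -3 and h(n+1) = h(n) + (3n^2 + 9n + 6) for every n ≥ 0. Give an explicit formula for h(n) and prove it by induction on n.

Claim: h(n) = n^3 + 3n^2 + 2n − 3.

Base case: h(0) = -3, and 0^3 + 3·0^2 + 2·0 − 3 = -3.
Assume h(j) = j^3 + 3j^2 + 2j − 3.
Then h(j+1) = h(j) + (3j^2 + 9j + 6) = (j^3 + 3j^2 + 2j − 3) + (3j^2 + 9j + 6) = j^3 + 6j^2 + 11j + 3,
and (j+1)^3 + 3·(j+1)^2 + 2·(j+1) − 3 = j^3 + 6j^2 + 11j + 3.
Hence h(n) = n^3 + 3n^2 + 2n − 3 for every n ≥ 0, by induction.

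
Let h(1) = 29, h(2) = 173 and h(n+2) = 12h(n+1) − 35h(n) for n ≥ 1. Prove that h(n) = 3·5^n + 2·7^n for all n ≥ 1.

Base cases: h(1) = 29 and 3·5^1 + 2·7^1 = 29; h(2) = 173 and 3·5^2 + 2·7^2 = 173.
Assume h(j) = 3·5^j + 2·7^j for all 1 ≤ j ≤ m, where m ≥ 2.
Then h(m+1) = 12h(m) − 35h(m−1) = 12·(3·5^m + 2·7^m) − 35·(3·5^{m−1} + 2·7^{m−1}) = 3·(12·5 − 35)5^{m−1} + 2·(12·7 − 35)7^{m−1} = 75·5^{m−1} + 98·7^{m−1} = 3·5^{m+1} + 2·7^{m+1}.
Hence h(n) = 3·5^n + 2·7^n for every n ≥ 1, by strong induction.

h(n) = 3·5^n + 2·7^n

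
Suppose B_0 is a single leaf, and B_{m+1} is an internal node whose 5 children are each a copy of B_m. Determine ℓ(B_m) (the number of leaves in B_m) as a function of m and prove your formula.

Claim: ℓ(B_m) = 5^m.

Base case: ℓ(B_0) = 1, and 5^0 = 1.
Assume ℓ(B_k) = 5^k.
Then ℓ(B_{k+1}) = 5·ℓ(B_k) = 5·5^k = 5^{k+1}.
By induction, ℓ(B_m) = 5^m for all m ≥ 0.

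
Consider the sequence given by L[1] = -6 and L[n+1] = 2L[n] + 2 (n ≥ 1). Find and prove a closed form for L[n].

Claim: L[n] = -2^{n+1} − 2.

Base case: L[1] = -6, and -2^{1+1} − 2 = -4 − 2 = -6.
Assume L[r] = -2^{r+1} − 2 for some r ≥ 1.
Then L[r+1] = 2L[r] + 2 = 2·(-2^{r+1} − 2) + 2 = -2^{r+2} − 4 + 2 = -2^{r+2} − 2.
Hence L[n] = -2^{n+1} − 2 for every n ≥ 1, by induction.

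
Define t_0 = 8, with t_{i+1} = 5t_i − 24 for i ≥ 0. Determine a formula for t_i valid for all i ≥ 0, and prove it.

Claim: t_i = 2·5^i + 6.

Base case: t_0 = 8, and 2·5^0 + 6 = 2 + 6 = 8.
Assume t_j = 2·5^j + 6 for some j ≥ 0.
Then t_{j+1} = 5t_j − 24 = 5·(2·5^j + 6) − 24 = 10·5^j + 30 − 24 = 2·5^{j+1} + 6.
Hence t_i = 2·5^i + 6 for every i ≥ 0, by induction.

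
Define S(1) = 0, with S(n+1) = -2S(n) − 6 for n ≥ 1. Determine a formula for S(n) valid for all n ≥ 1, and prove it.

Claim: S(n) = -(-2)^n − 2.

Base case: S(1) = 0, and -(-2)^1 − 2 = 2 − 2 = 0.
Assume S(m) = -(-2)^m − 2 for some m ≥ 1.
Then S(m+1) = -2S(m) − 6 = -2·(-(-2)^m − 2) − 6 = 2·(-2)^m + 4 − 6 = -(-2)^{m+1} − 2.
Hence S(n) = -(-2)^n − 2 for every n ≥ 1, by induction.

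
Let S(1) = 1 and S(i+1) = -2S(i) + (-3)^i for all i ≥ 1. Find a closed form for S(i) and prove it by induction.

Claim: S(i) = (-2)^i − (-3)^i.

Base case: S(1) = 1, and (-2)^1 − (-3)^1 = -2 + 3 = 1.
Assume S(r) = (-2)^r − (-3)^r for some r ≥ 1.
Then S(r+1) = -2S(r) + (-3)^r = -2·((-2)^r − (-3)^r) + (-3)^r = (-2)^{r+1} + 2·(-3)^r + (-3)^r = (-2)^{r+1} + 3·(-3)^r = (-2)^{r+1} − (-3)^{r+1}.
So the formula holds for r+1, and by induction S(i) = (-2)^i − (-3)^i for all i ≥ 1.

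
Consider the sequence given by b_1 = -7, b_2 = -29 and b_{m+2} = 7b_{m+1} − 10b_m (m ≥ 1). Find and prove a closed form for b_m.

Claim: b_m = -2^m − 5^m.

Base cases: b_1 = -7 and -2^1 − 5^1 = -7; b_2 = -29 and -2^2 − 5^2 = -29.
Assume b_i = -2^i − 5^i for all 1 ≤ i ≤ j, where j ≥ 2.
Then b_{j+1} = 7b_j − 10b_{j−1} = 7·(-2^j − 5^j) − 10·(-2^{j−1} − 5^{j−1}) = -(7·2 − 10)2^{j−1} − (7·5 − 10)5^{j−1} = -4·2^{j−1} − 25·5^{j−1} = -2^{j+1} − 5^{j+1}.
By strong induction, b_m = -2^m − 5^m for all m ≥ 1.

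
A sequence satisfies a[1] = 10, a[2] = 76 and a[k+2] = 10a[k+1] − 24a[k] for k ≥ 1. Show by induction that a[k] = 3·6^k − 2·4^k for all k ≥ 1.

Base cases: a[1] = 10 and 3·6^1 − 2·4^1 = 10; a[2] = 76 and 3·6^2 − 2·4^2 = 76.
Assume a[i] = 3·6^i − 2·4^i for all 1 ≤ i ≤ j, where j ≥ 2.
Then a[j+1] = 10a[j] − 24a[j−1] = 10·(3·6^j − 2·4^j) − 24·(3·6^{j−1} − 2·4^{j−1}) = 3·(10·6 − 24)6^{j−1} − 2·(10·4 − 24)4^{j−1} = 108·6^{j−1} − 32·4^{j−1} = 3·6^{j+1} − 2·4^{j+1}.
So the formula holds for j+1, and by strong induction a[k] = 3·6^k − 2·4^k for all k ≥ 1.

a[k] = 3·6^k − 2·4^k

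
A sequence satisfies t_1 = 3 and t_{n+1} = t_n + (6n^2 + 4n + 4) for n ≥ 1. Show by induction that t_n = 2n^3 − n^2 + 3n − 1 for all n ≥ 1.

Base case: t_1 = 3, and 2·1^3 − 1^2 + 3·1 − 1 = 3.
Assume t_m = 2m^3 − m^2 + 3m − 1.
Then t_{m+1} = t_m + (6m^2 + 4m + 4) = (2m^3 − m^2 + 3m − 1) + (6m^2 + 4m + 4) = 2m^3 + 5m^2 + 7m + 3,
and 2·(m+1)^3 − (m+1)^2 + 3·(m+1) − 1 = 2m^3 + 5m^2 + 7m + 3.
Hence t_n = 2n^3 − n^2 + 3n − 1 for every n ≥ 1, by induction.

t_n = 2n^3 − n^2 + 3n − 1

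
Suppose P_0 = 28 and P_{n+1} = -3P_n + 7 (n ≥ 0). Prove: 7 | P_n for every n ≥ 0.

Base case: P_0 = 28 = 7·4, so 7 | P_0.
Assume 7 | P_j, so P_j = 7t for some integer t.
Then P_{j+1} = -3P_j + 7 = -3·(7t) + 7 = 7(-3t + 1), so 7 | P_{j+1}.
By induction, 7 | P_n for all n ≥ 0.

7 | P_n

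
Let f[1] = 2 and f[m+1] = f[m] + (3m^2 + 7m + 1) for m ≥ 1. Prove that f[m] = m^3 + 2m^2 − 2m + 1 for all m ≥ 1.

Base case: f[1] = 2, and 1^3 + 2·1^2 − 2·1 + 1 = 2.
Assume f[k] = k^3 + 2k^2 − 2k + 1.
Then f[k+1] = f[k] + (3k^2 + 7k + 1) = (k^3 + 2k^2 − 2k + 1) + (3k^2 + 7k + 1) = k^3 + 5k^2 + 5k + 2,
and (k+1)^3 + 2·(k+1)^2 − 2·(k+1) + 1 = k^3 + 5k^2 + 5k + 2.
By induction, f[m] = m^3 + 2m^2 − 2m + 1 for all m ≥ 1.

f[m] = m^3 + 2m^2 − 2m + 1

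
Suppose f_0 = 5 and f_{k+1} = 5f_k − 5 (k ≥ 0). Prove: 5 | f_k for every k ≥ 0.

Base case: f_0 = 5 = 5·1, so 5 | f_0.
Assume 5 | f_r, so f_r = 5t for some integer t.
Then f_{r+1} = 5f_r − 5 = 5·(5t) − 5 = 5(5t − 1), so 5 | f_{r+1}.
Hence 5 | f_k for every k ≥ 0, by induction.

5 | f_k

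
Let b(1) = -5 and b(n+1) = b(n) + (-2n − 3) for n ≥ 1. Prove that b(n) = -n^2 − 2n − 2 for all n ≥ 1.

Base case: b(1) = -5, and -1^2 − 2·1 − 2 = -5.
Assume b(r) = -r^2 − 2r − 2.
Then b(r+1) = b(r) + (-2r − 3) = (-r^2 − 2r − 2) + (-2r − 3) = -r^2 − 4r − 5,
and -(r+1)^2 − 2·(r+1) − 2 = -r^2 − 4r − 5.
Hence b(n) = -n^2 − 2n − 2 for every n ≥ 1, by induction.

b(n) = -n^2 − 2n − 2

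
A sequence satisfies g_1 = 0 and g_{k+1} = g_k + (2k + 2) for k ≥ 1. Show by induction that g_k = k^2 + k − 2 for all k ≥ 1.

Base case: g_1 = 0, and 1^2 + 1 − 2 = 0.
Assume g_m = m^2 + m − 2.
Then g_{m+1} = g_m + (2m + 2) = (m^2 + m − 2) + (2m + 2) = m^2 + 3m,
and (m+1)^2 + (m+1) − 2 = m^2 + 3m.
This completes the inductive step, so g_k = k^2 + k − 2 for all k ≥ 1.

g_k = k^2 + k − 2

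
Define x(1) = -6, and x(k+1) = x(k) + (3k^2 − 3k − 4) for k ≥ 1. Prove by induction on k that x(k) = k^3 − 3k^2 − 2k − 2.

Base case: x(1) = -6, and 1^3 − 3·1^2 − 2·1 − 2 = -6.
Assume x(m) = m^3 − 3m^2 − 2m − 2.
Then x(m+1) = x(m) + (3m^2 − 3m − 4) = (m^3 − 3m^2 − 2m − 2) + (3m^2 − 3m − 4) = m^3 − 5m − 6,
and (m+1)^3 − 3·(m+1)^2 − 2·(m+1) − 2 = m^3 − 5m − 6.
By induction, x(k) = k^3 − 3k^2 − 2k − 2 for all k ≥ 1.

x(k) = k^3 − 3k^2 − 2k − 2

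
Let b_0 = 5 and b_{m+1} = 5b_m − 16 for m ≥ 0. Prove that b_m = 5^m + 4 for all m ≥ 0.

Base case: b_0 = 5, and 5^0 + 4 = 1 + 4 = 5.
Assume b_r = 5^r + 4 for some r ≥ 0.
Then b_{r+1} = 5b_r − 16 = 5·(5^r + 4) − 16 = 5^{r+1} + 20 − 16 = 5^{r+1} + 4.
So the formula holds for r+1, and by induction b_m = 5^m + 4 for all m ≥ 0.

b_m = 5^m + 4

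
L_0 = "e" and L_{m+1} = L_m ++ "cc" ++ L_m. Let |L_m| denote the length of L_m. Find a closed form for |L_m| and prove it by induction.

Claim: |L_m| = 3·2^m − 2.

Base case: |L_0| = 1, and 3·2^0 − 2 = 1.
Assume |L_r| = 3·2^r − 2.
Then |L_{r+1}| = |L_r| + 2 + |L_r| = 2|L_r| + 2 = 2(3·2^r − 2) + 2 = 3·2^{r+1} − 4 + 2 = 3·2^{r+1} − 2.
So the formula holds for r+1, and by induction |L_m| = 3·2^m − 2 for all m ≥ 0.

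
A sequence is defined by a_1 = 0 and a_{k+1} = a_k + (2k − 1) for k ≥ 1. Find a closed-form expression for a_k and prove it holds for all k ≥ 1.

Claim: a_k = k^2 − 2k + 1.

Base case: a_1 = 0, and 1^2 − 2·1 + 1 = 0.
Assume a_m = m^2 − 2m + 1.
Then a_{m+1} = a_m + (2m − 1) = (m^2 − 2m + 1) + (2m − 1) = m^2,
and (m+1)^2 − 2·(m+1) + 1 = m^2.
By induction, a_k = k^2 − 2k + 1 for all k ≥ 1.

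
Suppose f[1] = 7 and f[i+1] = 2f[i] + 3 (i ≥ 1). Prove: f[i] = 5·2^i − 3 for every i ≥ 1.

Base case: f[1] = 7, and 5·2^1 − 3 = 10 − 3 = 7.
Assume f[j] = 5·2^j − 3 for some j ≥ 1.
Then f[j+1] = 2f[j] + 3 = 2·(5·2^j − 3) + 3 = 10·2^j − 6 + 3 = 5·2^{j+1} − 3.
By induction, f[i] = 5·2^i − 3 for all i ≥ 1.

f[i] = 5·2^i − 3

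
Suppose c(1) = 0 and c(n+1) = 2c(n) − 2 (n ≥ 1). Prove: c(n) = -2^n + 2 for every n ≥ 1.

Base case: c(1) = 0, and -2^1 + 2 = -2 + 2 = 0.
Assume c(r) = -2^r + 2 for some r ≥ 1.
Then c(r+1) = 2c(r) − 2 = 2·(-2^r + 2) − 2 = -2^{r+1} + 4 − 2 = -2^{r+1} + 2.
This completes the inductive step, so c(n) = -2^n + 2 for all n ≥ 1.

c(n) = -2^n + 2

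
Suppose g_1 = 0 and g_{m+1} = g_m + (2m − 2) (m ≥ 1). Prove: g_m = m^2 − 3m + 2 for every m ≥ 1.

Base case: g_1 = 0, and 1^2 − 3·1 + 2 = 0.
Assume g_j = j^2 − 3j + 2.
Then g_{j+1} = g_j + (2j − 2) = (j^2 − 3j + 2) + (2j − 2) = j^2 − j,
and (j+1)^2 − 3·(j+1) + 2 = j^2 − j.
By induction, g_m = m^2 − 3m + 2 for all m ≥ 1.

g_m = m^2 − 3m + 2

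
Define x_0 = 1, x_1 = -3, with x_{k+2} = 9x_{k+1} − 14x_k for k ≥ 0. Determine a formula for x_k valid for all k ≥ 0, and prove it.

Claim: x_k = -7^k + 2·2^k.

Base cases: x_0 = 1 and -7^0 + 2·2^0 = 1; x_1 = -3 and -7^1 + 2·2^1 = -3.
Assume x_j = -7^j + 2·2^j for all 0 ≤ j ≤ r, where r ≥ 1.
Then x_{r+1} = 9x_r − 14x_{r−1} = 9·(-7^r + 2·2^r) − 14·(-7^{r−1} + 2·2^{r−1}) = -(9·7 − 14)7^{r−1} + 2·(9·2 − 14)2^{r−1} = -49·7^{r−1} + 8·2^{r−1} = -7^{r+1} + 2·2^{r+1}.
This completes the inductive step, so x_k = -7^k + 2·2^k for all k ≥ 0.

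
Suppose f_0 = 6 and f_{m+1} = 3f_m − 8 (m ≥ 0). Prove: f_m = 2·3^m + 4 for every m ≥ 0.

Base case: f_0 = 6, and 2·3^0 + 4 = 2 + 4 = 6.
Assume f_j = 2·3^j + 4 for some j ≥ 0.
Then f_{j+1} = 3f_j − 8 = 3·(2·3^j + 4) − 8 = 6·3^j + 12 − 8 = 2·3^{j+1} + 4.
Hence f_m = 2·3^m + 4 for every m ≥ 0, by induction.

f_m = 2·3^m + 4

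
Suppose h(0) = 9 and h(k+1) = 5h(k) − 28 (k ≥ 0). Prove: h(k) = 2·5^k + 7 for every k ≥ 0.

Base case: h(0) = 9, and 2·5^0 + 7 = 2 + 7 = 9.
Assume h(m) = 2·5^m + 7 for some m ≥ 0.
Then h(m+1) = 5h(m) − 28 = 5·(2·5^m + 7) − 28 = 10·5^m + 35 − 28 = 2·5^{m+1} + 7.
By induction, h(k) = 2·5^k + 7 for all k ≥ 0.

h(k) = 2·5^k + 7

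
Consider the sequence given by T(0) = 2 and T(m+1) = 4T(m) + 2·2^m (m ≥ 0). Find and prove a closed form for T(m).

Claim: T(m) = 3·4^m − 2^m.

Base case: T(0) = 2, and 3·4^0 − 2^0 = 3 − 1 = 2.
Assume T(k) = 3·4^k − 2^k for some k ≥ 0.
Then T(k+1) = 4T(k) + 2·2^k = 4·(3·4^k − 2^k) + 2·2^k = 3·4^{k+1} − 4·2^k + 2·2^k = 3·4^{k+1} − 2·2^k = 3·4^{k+1} − 2^{k+1}.
Hence T(m) = 3·4^m − 2^m for every m ≥ 0, by induction.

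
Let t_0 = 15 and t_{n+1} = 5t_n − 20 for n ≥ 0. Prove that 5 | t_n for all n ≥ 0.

Base case: t_0 = 15 = 5·3, so 5 | t_0.
Assume 5 | t_r, so t_r = 5s for some integer s.
Then t_{r+1} = 5t_r − 20 = 5·(5s) − 20 = 5(5s − 4), so 5 | t_{r+1}.
Hence 5 | t_n for every n ≥ 0, by induction.

5 | t_n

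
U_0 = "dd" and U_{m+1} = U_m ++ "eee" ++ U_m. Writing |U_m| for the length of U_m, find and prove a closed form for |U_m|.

Claim: |U_m| = 5·2^m − 3.

Base case: |U_0| = 2, and 5·2^0 − 3 = 2.
Assume |U_j| = 5·2^j − 3.
Then |U_{j+1}| = |U_j| + 3 + |U_j| = 2|U_j| + 3 = 2(5·2^j − 3) + 3 = 5·2^{j+1} − 6 + 3 = 5·2^{j+1} − 3.
Hence |U_m| = 5·2^m − 3 for every m ≥ 0, by induction.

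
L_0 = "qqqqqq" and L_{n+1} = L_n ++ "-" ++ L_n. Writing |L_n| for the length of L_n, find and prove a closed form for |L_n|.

Claim: |L_n| = 7·2^n − 1.

Base case: |L_0| = 6, and 7·2^0 − 1 = 6.
Assume |L_r| = 7·2^r − 1.
Then |L_{r+1}| = |L_r| + 1 + |L_r| = 2|L_r| + 1 = 2(7·2^r − 1) + 1 = 7·2^{r+1} − 2 + 1 = 7·2^{r+1} − 1.
This completes the inductive step, so |L_n| = 7·2^n − 1 for all n ≥ 0.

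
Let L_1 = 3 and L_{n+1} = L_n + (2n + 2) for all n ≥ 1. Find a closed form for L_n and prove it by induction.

Claim: L_n = n^2 + n + 1.

Base case: L_1 = 3, and 1^2 + 1 + 1 = 3.
Assume L_k = k^2 + k + 1.
Then L_{k+1} = L_k + (2k + 2) = (k^2 + k + 1) + (2k + 2) = k^2 + 3k + 3,
and (k+1)^2 + (k+1) + 1 = k^2 + 3k + 3.
Hence L_n = n^2 + n + 1 for every n ≥ 1, by induction.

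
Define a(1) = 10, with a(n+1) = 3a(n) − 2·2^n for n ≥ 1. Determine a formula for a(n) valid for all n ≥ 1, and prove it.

Claim: a(n) = 2·3^n + 2·2^n.

Base case: a(1) = 10, and 2·3^1 + 2·2^1 = 6 + 4 = 10.
Assume a(r) = 2·3^r + 2·2^r for some r ≥ 1.
Then a(r+1) = 3a(r) − 2·2^r = 3·(2·3^r + 2·2^r) − 2·2^r = 2·3^{r+1} + 6·2^r − 2·2^r = 2·3^{r+1} + 4·2^r = 2·3^{r+1} + 2·2^{r+1}.
So the formula holds for r+1, and by induction a(n) = 2·3^n + 2·2^n for all n ≥ 1.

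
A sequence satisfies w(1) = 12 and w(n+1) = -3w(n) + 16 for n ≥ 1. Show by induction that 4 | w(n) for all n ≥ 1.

Base case: w(1) = 12 = 4·3, so 4 | w(1).
Assume 4 | w(m), so w(m) = 4t for some integer t.
Then w(m+1) = -3w(m) + 16 = -3·(4t) + 16 = 4(-3t + 4), so 4 | w(m+1).
By induction, 4 | w(n) for all n ≥ 1.

4 | w(n)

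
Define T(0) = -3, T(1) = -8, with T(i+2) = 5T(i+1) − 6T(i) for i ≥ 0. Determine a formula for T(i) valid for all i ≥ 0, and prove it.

Claim: T(i) = -2^i − 2·3^i.

Base cases: T(0) = -3 and -2^0 − 2·3^0 = -3; T(1) = -8 and -2^1 − 2·3^1 = -8.
Assume T(j) = -2^j − 2·3^j for all 0 ≤ j ≤ k, where k ≥ 1.
Then T(k+1) = 5T(k) − 6T(k−1) = 5·(-2^k − 2·3^k) − 6·(-2^{k−1} − 2·3^{k−1}) = -(5·2 − 6)2^{k−1} − 2·(5·3 − 6)3^{k−1} = -4·2^{k−1} − 18·3^{k−1} = -2^{k+1} − 2·3^{k+1}.
Hence T(i) = -2^i − 2·3^i for every i ≥ 0, by strong induction.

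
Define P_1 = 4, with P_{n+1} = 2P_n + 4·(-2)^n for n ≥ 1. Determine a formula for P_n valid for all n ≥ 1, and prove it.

Claim: P_n = 2^n − (-2)^n.

Base case: P_1 = 4, and 2^1 − (-2)^1 = 2 + 2 = 4.
Assume P_m = 2^m − (-2)^m for some m ≥ 1.
Then P_{m+1} = 2P_m + 4·(-2)^m = 2·(2^m − (-2)^m) + 4·(-2)^m = 2^{m+1} − 2·(-2)^m + 4·(-2)^m = 2^{m+1} + 2·(-2)^m = 2^{m+1} − (-2)^{m+1}.
This completes the inductive step, so P_n = 2^n − (-2)^n for all n ≥ 1.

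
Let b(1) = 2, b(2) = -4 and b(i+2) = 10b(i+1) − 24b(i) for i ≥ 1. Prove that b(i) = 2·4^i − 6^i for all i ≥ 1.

Base cases: b(1) = 2 and 2·4^1 − 6^1 = 2; b(2) = -4 and 2·4^2 − 6^2 = -4.
Assume b(j) = 2·4^j − 6^j for all 1 ≤ j ≤ m, where m ≥ 2.
Then b(m+1) = 10b(m) − 24b(m−1) = 10·(2·4^m − 6^m) − 24·(2·4^{m−1} − 6^{m−1}) = 2·(10·4 − 24)4^{m−1} − (10·6 − 24)6^{m−1} = 32·4^{m−1} − 36·6^{m−1} = 2·4^{m+1} − 6^{m+1}.
So the formula holds for m+1, and by strong induction b(i) = 2·4^i − 6^i for all i ≥ 1.

b(i) = 2·4^i − 6^i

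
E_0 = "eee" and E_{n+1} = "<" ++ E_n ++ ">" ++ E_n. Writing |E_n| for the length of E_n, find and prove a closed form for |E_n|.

Claim: |E_n| = 5·2^n − 2.

Base case: |E_0| = 3, and 5·2^0 − 2 = 3.
Assume |E_j| = 5·2^j − 2.
Then |E_{j+1}| = 1 + |E_j| + 1 + |E_j| = 2|E_j| + 2 = 2(5·2^j − 2) + 2 = 5·2^{j+1} − 4 + 2 = 5·2^{j+1} − 2.
This completes the inductive step, so |E_n| = 5·2^n − 2 for all n ≥ 0.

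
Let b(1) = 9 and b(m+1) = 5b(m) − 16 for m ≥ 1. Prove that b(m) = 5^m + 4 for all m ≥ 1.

Base case: b(1) = 9, and 5^1 + 4 = 5 + 4 = 9.
Assume b(j) = 5^j + 4 for some j ≥ 1.
Then b(j+1) = 5b(j) − 16 = 5·(5^j + 4) − 16 = 5^{j+1} + 20 − 16 = 5^{j+1} + 4.
By induction, b(m) = 5^m + 4 for all m ≥ 1.

b(m) = 5^m + 4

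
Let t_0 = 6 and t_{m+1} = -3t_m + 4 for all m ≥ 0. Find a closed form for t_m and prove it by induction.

Claim: t_m = 5·(-3)^m + 1.

Base case: t_0 = 6, and 5·(-3)^0 + 1 = 5 + 1 = 6.
Assume t_r = 5·(-3)^r + 1 for some r ≥ 0.
Then t_{r+1} = -3t_r + 4 = -3·(5·(-3)^r + 1) + 4 = -15·(-3)^r − 3 + 4 = 5·(-3)^{r+1} + 1.
This completes the inductive step, so t_m = 5·(-3)^m + 1 for all m ≥ 0.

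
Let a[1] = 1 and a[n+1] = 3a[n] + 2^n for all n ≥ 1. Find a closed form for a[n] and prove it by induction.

Claim: a[n] = 3^n − 2^n.

Base case: a[1] = 1, and 3^1 − 2^1 = 3 − 2 = 1.
Assume a[r] = 3^r − 2^r for some r ≥ 1.
Then a[r+1] = 3a[r] + 2^r = 3·(3^r − 2^r) + 2^r = 3^{r+1} − 3·2^r + 2^r = 3^{r+1} − 2·2^r = 3^{r+1} − 2^{r+1}.
So the formula holds for r+1, and by induction a[n] = 3^n − 2^n for all n ≥ 1.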